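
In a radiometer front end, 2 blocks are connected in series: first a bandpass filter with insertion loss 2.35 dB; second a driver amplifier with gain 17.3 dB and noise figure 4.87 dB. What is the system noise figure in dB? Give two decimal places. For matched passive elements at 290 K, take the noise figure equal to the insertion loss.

Convert to linear (a loss of L dB is a gain of −L dB): F_i = 10^(NF_i/10), G_i = 10^(G_i,dB/10)
  Stage 1: F_1 = 10^(2.35/10) = 1.718, G_1 = 10^(−2.35/10) = 0.5821
  Stage 2: F_2 = 10^(4.87/10) = 3.069, G_2 = 10^(17.3/10) = 53.70
Friis cascade:
  F = 1.718 + (3.069 − 1)/0.5821 = 5.272
NF = 10 log₁₀(5.272) = 7.22 dB

7.22 dB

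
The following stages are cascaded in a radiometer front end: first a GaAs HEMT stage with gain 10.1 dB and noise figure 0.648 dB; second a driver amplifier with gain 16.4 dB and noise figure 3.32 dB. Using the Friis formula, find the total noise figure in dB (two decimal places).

Convert to linear (a loss of L dB is a gain of −L dB): F_i = 10^(NF_i/10), G_i = 10^(G_i,dB/10)
  Stage 1: F_1 = 10^(0.648/10) = 1.161, G_1 = 10^(10.1/10) = 10.23
  Stage 2: F_2 = 10^(3.32/10) = 2.148, G_2 = 10^(16.4/10) = 43.65
Friis cascade:
  F = 1.161 + (2.148 − 1)/10.23 = 1.273
NF = 10 log₁₀(1.273) = 1.05 dB

1.05 dB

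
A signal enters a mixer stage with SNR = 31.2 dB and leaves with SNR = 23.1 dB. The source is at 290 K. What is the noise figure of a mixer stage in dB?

8.1 dB

NF (dB) = SNR_in(dB) − SNR_out(dB) when the source is at T₀
NF = 31.2 − 23.1 = 8.1 dB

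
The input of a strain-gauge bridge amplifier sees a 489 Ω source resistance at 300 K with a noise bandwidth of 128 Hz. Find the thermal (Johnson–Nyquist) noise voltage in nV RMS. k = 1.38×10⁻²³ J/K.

32.2 nV

V_n = √(4kTRB)
4kTRB = 4 × 1.38×10⁻²³ × 300 × 4.89×10² × 1.28×10² = 1.04×10⁻¹⁵ V²
V_n = √(1.04×10⁻¹⁵) = 3.22×10⁻⁸ V = 32.2 nV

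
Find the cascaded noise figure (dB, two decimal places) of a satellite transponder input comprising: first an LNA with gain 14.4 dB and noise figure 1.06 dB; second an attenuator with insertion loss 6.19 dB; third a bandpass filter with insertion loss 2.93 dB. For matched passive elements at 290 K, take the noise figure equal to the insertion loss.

1.87 dB

Convert to linear (a loss of L dB is a gain of −L dB): F_i = 10^(NF_i/10), G_i = 10^(G_i,dB/10)
  Stage 1: F_1 = 10^(1.06/10) = 1.276, G_1 = 10^(14.4/10) = 27.54
  Stage 2: F_2 = 10^(6.19/10) = 4.159, G_2 = 10^(−6.19/10) = 0.2404
  Stage 3: F_3 = 10^(2.93/10) = 1.963, G_3 = 10^(−2.93/10) = 0.5093
Friis cascade:
  F = 1.276 + (4.159 − 1)/27.54 + (1.963 − 1)/6.622 = 1.537
NF = 10 log₁₀(1.537) = 1.87 dB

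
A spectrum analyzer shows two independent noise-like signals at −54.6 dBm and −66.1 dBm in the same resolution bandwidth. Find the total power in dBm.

−54.3 dBm

Convert to linear, add, convert back:
P₁ = 3.47×10⁻⁹ W, P₂ = 2.45×10⁻¹⁰ W
P_tot = 3.71×10⁻⁹ W → 10 log₁₀(P_tot / 10⁻³) = −54.3 dBm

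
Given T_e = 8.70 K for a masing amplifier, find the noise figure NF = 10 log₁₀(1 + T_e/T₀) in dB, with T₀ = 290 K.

0.128 dB

F = 1 + T_e/T₀ = 1 + 8.70/290 = 1.03
NF = 10 log₁₀(1.03) = 0.128 dB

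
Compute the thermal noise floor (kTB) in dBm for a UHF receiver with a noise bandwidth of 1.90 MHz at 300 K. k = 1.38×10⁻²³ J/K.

−111.0 dBm

P_n = kTB = 1.38×10⁻²³ × 300 × 1.90×10⁶ = 7.87×10⁻¹⁵ W
In dBm: 10 log₁₀(7.87×10⁻¹⁵ / 10⁻³) = −111.0 dBm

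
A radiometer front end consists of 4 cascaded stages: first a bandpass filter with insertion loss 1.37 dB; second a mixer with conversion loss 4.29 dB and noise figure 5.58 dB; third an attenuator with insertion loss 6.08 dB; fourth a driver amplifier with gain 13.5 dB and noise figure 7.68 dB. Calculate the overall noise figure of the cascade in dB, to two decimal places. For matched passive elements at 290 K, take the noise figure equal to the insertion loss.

Convert to linear (a loss of L dB is a gain of −L dB): F_i = 10^(NF_i/10), G_i = 10^(G_i,dB/10)
  Stage 1: F_1 = 10^(1.37/10) = 1.371, G_1 = 10^(−1.37/10) = 0.7295
  Stage 2: F_2 = 10^(5.58/10) = 3.614, G_2 = 10^(−4.29/10) = 0.3724
  Stage 3: F_3 = 10^(6.08/10) = 4.055, G_3 = 10^(−6.08/10) = 0.2466
  Stage 4: F_4 = 10^(7.68/10) = 5.861, G_4 = 10^(13.5/10) = 22.39
Friis cascade:
  F = 1.371 + (3.614 − 1)/0.7295 + (4.055 − 1)/0.2716 + (5.861 − 1)/0.06699 = 88.77
NF = 10 log₁₀(88.77) = 19.48 dB

19.48 dB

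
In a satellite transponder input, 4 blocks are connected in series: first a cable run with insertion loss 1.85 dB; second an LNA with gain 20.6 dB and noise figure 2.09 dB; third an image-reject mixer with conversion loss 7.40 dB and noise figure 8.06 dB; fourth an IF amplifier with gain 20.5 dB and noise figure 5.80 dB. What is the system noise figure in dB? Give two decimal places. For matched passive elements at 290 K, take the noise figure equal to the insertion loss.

4.40 dB

Convert to linear (a loss of L dB is a gain of −L dB): F_i = 10^(NF_i/10), G_i = 10^(G_i,dB/10)
  Stage 1: F_1 = 10^(1.85/10) = 1.531, G_1 = 10^(−1.85/10) = 0.6531
  Stage 2: F_2 = 10^(2.09/10) = 1.618, G_2 = 10^(20.6/10) = 114.8
  Stage 3: F_3 = 10^(8.06/10) = 6.397, G_3 = 10^(−7.40/10) = 0.1820
  Stage 4: F_4 = 10^(5.80/10) = 3.802, G_4 = 10^(20.5/10) = 112.2
Friis cascade:
  F = 1.531 + (1.618 − 1)/0.6531 + (6.397 − 1)/74.99 + (3.802 − 1)/13.65 = 2.755
NF = 10 log₁₀(2.755) = 4.40 dB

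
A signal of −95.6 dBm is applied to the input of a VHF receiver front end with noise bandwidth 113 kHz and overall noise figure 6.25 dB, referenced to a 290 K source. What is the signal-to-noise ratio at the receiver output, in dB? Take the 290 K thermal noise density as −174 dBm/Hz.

Noise floor: N = −174 + 10 log₁₀(B) + NF
10 log₁₀(1.13×10⁵) = 50.53 dB
N = −174 + 50.53 + 6.25 = −117.22 dBm
SNR = P_sig − N = −95.6 − (−117.22) = 21.62 dB → 21.6 dB

21.6 dB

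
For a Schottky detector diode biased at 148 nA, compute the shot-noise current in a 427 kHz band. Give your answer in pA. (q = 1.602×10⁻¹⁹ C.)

I_n = √(2qI·B)
2qI·B = 2 × 1.602×10⁻¹⁹ × 1.48×10⁻⁷ × 4.27×10⁵ = 2.02×10⁻²⁰ A²
I_n = √(2.02×10⁻²⁰) = 1.42×10⁻¹⁰ A = 142 pA

142 pA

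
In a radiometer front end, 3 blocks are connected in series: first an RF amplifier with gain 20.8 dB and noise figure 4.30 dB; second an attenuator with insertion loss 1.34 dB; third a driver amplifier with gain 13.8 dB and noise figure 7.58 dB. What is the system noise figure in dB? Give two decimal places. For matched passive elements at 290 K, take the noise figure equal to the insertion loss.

4.39 dB

Convert to linear (a loss of L dB is a gain of −L dB): F_i = 10^(NF_i/10), G_i = 10^(G_i,dB/10)
  Stage 1: F_1 = 10^(4.30/10) = 2.692, G_1 = 10^(20.8/10) = 120.2
  Stage 2: F_2 = 10^(1.34/10) = 1.361, G_2 = 10^(−1.34/10) = 0.7345
  Stage 3: F_3 = 10^(7.58/10) = 5.728, G_3 = 10^(13.8/10) = 23.99
Friis cascade:
  F = 2.692 + (1.361 − 1)/120.2 + (5.728 − 1)/88.31 = 2.748
NF = 10 log₁₀(2.748) = 4.39 dB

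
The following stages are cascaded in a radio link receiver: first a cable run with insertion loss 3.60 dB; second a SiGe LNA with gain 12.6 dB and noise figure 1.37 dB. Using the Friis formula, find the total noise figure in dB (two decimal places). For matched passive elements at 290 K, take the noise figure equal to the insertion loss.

4.97 dB

Convert to linear (a loss of L dB is a gain of −L dB): F_i = 10^(NF_i/10), G_i = 10^(G_i,dB/10)
  Stage 1: F_1 = 10^(3.60/10) = 2.291, G_1 = 10^(−3.60/10) = 0.4365
  Stage 2: F_2 = 10^(1.37/10) = 1.371, G_2 = 10^(12.6/10) = 18.20
Friis cascade:
  F = 2.291 + (1.371 − 1)/0.4365 = 3.141
NF = 10 log₁₀(3.141) = 4.97 dB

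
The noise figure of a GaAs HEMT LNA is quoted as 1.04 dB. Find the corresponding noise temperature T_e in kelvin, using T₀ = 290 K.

78.5 K

F = 10^(1.04/10) = 1.27057
T_e = (F − 1)·T₀ = (1.27057 − 1) × 290 = 78.5 K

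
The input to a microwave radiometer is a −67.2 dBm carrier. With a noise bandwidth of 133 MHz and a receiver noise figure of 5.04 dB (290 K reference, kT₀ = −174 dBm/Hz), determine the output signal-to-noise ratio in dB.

20.5 dB

Noise floor: N = −174 + 10 log₁₀(B) + NF
10 log₁₀(1.33×10⁸) = 81.24 dB
N = −174 + 81.24 + 5.04 = −87.72 dBm
SNR = P_sig − N = −67.2 − (−87.72) = 20.52 dB → 20.5 dB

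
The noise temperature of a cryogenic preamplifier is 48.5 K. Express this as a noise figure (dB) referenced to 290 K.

F = 1 + T_e/T₀ = 1 + 48.5/290 = 1.16724
NF = 10 log₁₀(1.16724) = 0.672 dB

0.672 dB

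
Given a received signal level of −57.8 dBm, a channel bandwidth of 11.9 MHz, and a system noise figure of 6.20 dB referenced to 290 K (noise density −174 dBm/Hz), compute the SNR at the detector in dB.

Noise floor: N = −174 + 10 log₁₀(B) + NF
10 log₁₀(1.19×10⁷) = 70.76 dB
N = −174 + 70.76 + 6.20 = −97.04 dBm
SNR = P_sig − N = −57.8 − (−97.04) = 39.24 dB → 39.2 dB

39.2 dB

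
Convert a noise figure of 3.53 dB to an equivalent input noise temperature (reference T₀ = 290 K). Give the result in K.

364 K

F = 10^(3.53/10) = 2.25424
T_e = (F − 1)·T₀ = (2.25424 − 1) × 290 = 364 K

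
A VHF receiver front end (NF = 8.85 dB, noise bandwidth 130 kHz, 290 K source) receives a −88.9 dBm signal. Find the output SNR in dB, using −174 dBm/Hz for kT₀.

25.1 dB

Noise floor: N = −174 + 10 log₁₀(B) + NF
10 log₁₀(1.30×10⁵) = 51.14 dB
N = −174 + 51.14 + 8.85 = −114.01 dBm
SNR = P_sig − N = −88.9 − (−114.01) = 25.11 dB → 25.1 dB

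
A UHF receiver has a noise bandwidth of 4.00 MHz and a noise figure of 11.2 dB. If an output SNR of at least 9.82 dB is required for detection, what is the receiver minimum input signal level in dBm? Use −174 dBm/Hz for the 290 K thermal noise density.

Sensitivity = −174 + 10 log₁₀(B) + NF + SNR_min
= −174 + 66.02 + 11.2 + 9.82
= −86.96 dBm → −87.0 dBm

−87.0 dBm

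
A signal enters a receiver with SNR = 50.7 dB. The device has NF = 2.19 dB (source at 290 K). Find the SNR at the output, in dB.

By definition F = SNR_in/SNR_out, so in dB: SNR_out = SNR_in − NF
SNR_out = 50.7 − 2.19 = 48.51 dB

48.51 dB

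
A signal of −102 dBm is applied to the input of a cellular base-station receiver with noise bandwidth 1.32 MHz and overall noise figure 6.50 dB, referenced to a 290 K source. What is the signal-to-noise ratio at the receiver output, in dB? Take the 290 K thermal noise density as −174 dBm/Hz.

4.3 dB

Noise floor: N = −174 + 10 log₁₀(B) + NF
10 log₁₀(1.32×10⁶) = 61.21 dB
N = −174 + 61.21 + 6.50 = −106.29 dBm
SNR = P_sig − N = −102 − (−106.29) = 4.29 dB → 4.3 dB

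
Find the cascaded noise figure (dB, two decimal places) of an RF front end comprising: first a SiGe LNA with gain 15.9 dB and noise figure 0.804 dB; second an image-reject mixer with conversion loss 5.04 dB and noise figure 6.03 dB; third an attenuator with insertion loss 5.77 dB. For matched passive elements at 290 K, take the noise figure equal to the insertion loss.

Convert to linear (a loss of L dB is a gain of −L dB): F_i = 10^(NF_i/10), G_i = 10^(G_i,dB/10)
  Stage 1: F_1 = 10^(0.804/10) = 1.203, G_1 = 10^(15.9/10) = 38.90
  Stage 2: F_2 = 10^(6.03/10) = 4.009, G_2 = 10^(−5.04/10) = 0.3133
  Stage 3: F_3 = 10^(5.77/10) = 3.776, G_3 = 10^(−5.77/10) = 0.2649
Friis cascade:
  F = 1.203 + (4.009 − 1)/38.90 + (3.776 − 1)/12.19 = 1.508
NF = 10 log₁₀(1.508) = 1.79 dB

1.79 dB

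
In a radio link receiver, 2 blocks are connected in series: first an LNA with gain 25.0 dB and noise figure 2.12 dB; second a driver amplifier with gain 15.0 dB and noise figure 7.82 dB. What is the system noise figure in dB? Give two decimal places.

2.16 dB

Convert to linear (a loss of L dB is a gain of −L dB): F_i = 10^(NF_i/10), G_i = 10^(G_i,dB/10)
  Stage 1: F_1 = 10^(2.12/10) = 1.629, G_1 = 10^(25.0/10) = 316.2
  Stage 2: F_2 = 10^(7.82/10) = 6.053, G_2 = 10^(15.0/10) = 31.62
Friis cascade:
  F = 1.629 + (6.053 − 1)/316.2 = 1.645
NF = 10 log₁₀(1.645) = 2.16 dB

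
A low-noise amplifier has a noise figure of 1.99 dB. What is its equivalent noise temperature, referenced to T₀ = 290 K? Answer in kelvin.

169 K

F = 10^(1.99/10) = 1.58125
T_e = (F − 1)·T₀ = (1.58125 − 1) × 290 = 169 K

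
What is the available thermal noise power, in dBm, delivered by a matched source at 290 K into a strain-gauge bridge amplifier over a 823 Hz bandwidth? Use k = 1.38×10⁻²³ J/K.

P_n = kTB = 1.38×10⁻²³ × 290 × 8.23×10² = 3.29×10⁻¹⁸ W
In dBm: 10 log₁₀(3.29×10⁻¹⁸ / 10⁻³) = −144.8 dBm

−144.8 dBm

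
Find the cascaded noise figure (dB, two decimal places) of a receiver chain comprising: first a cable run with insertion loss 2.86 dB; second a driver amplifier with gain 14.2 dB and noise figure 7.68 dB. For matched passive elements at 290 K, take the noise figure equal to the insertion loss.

Convert to linear (a loss of L dB is a gain of −L dB): F_i = 10^(NF_i/10), G_i = 10^(G_i,dB/10)
  Stage 1: F_1 = 10^(2.86/10) = 1.932, G_1 = 10^(−2.86/10) = 0.5176
  Stage 2: F_2 = 10^(7.68/10) = 5.861, G_2 = 10^(14.2/10) = 26.30
Friis cascade:
  F = 1.932 + (5.861 − 1)/0.5176 = 11.32
NF = 10 log₁₀(11.32) = 10.54 dB

10.54 dB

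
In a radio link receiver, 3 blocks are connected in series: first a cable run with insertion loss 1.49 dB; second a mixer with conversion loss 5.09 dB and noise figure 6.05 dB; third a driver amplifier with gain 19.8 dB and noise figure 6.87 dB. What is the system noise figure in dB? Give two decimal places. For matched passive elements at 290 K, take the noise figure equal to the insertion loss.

13.67 dB

Convert to linear (a loss of L dB is a gain of −L dB): F_i = 10^(NF_i/10), G_i = 10^(G_i,dB/10)
  Stage 1: F_1 = 10^(1.49/10) = 1.409, G_1 = 10^(−1.49/10) = 0.7096
  Stage 2: F_2 = 10^(6.05/10) = 4.027, G_2 = 10^(−5.09/10) = 0.3097
  Stage 3: F_3 = 10^(6.87/10) = 4.864, G_3 = 10^(19.8/10) = 95.50
Friis cascade:
  F = 1.409 + (4.027 − 1)/0.7096 + (4.864 − 1)/0.2198 = 23.26
NF = 10 log₁₀(23.26) = 13.67 dB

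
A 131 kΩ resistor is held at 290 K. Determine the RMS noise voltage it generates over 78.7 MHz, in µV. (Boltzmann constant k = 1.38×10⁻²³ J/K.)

406 µV

V_n = √(4kTRB)
4kTRB = 4 × 1.38×10⁻²³ × 290 × 1.31×10⁵ × 7.87×10⁷ = 1.65×10⁻⁷ V²
V_n = √(1.65×10⁻⁷) = 4.06×10⁻⁴ V = 406 µV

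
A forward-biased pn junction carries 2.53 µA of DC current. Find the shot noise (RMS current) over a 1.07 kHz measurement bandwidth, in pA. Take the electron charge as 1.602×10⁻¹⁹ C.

I_n = √(2qI·B)
2qI·B = 2 × 1.602×10⁻¹⁹ × 2.53×10⁻⁶ × 1.07×10³ = 8.67×10⁻²² A²
I_n = √(8.67×10⁻²²) = 2.95×10⁻¹¹ A = 29.5 pA

29.5 pA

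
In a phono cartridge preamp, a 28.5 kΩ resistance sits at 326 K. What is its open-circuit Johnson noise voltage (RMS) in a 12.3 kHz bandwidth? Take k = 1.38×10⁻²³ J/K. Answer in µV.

V_n = √(4kTRB)
4kTRB = 4 × 1.38×10⁻²³ × 326 × 2.85×10⁴ × 1.23×10⁴ = 6.31×10⁻¹² V²
V_n = √(6.31×10⁻¹²) = 2.51×10⁻⁶ V = 2.51 µV

2.51 µV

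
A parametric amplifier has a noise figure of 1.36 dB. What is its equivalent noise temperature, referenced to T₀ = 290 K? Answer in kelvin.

F = 10^(1.36/10) = 1.36773
T_e = (F − 1)·T₀ = (1.36773 − 1) × 290 = 107 K

107 K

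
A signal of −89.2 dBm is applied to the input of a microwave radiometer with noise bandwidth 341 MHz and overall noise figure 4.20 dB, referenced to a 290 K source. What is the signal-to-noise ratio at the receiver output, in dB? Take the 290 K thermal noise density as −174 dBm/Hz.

−4.7 dB

Noise floor: N = −174 + 10 log₁₀(B) + NF
10 log₁₀(3.41×10⁸) = 85.33 dB
N = −174 + 85.33 + 4.20 = −84.47 dBm
SNR = P_sig − N = −89.2 − (−84.47) = −4.73 dB → −4.7 dB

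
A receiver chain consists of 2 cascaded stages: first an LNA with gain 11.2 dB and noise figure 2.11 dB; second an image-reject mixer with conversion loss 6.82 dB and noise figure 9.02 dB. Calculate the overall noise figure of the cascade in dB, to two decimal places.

Convert to linear (a loss of L dB is a gain of −L dB): F_i = 10^(NF_i/10), G_i = 10^(G_i,dB/10)
  Stage 1: F_1 = 10^(2.11/10) = 1.626, G_1 = 10^(11.2/10) = 13.18
  Stage 2: F_2 = 10^(9.02/10) = 7.980, G_2 = 10^(−6.82/10) = 0.2080
Friis cascade:
  F = 1.626 + (7.980 − 1)/13.18 = 2.155
NF = 10 log₁₀(2.155) = 3.33 dB

3.33 dB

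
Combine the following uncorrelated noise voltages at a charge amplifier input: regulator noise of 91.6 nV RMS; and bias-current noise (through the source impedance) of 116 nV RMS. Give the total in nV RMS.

148 nV

Uncorrelated sources add in power (mean-square): V_tot = √(ΣV_i²)
V_tot = √[(9.16×10⁻⁸)² + (1.16×10⁻⁷)²] = 1.48×10⁻⁷ V = 148 nV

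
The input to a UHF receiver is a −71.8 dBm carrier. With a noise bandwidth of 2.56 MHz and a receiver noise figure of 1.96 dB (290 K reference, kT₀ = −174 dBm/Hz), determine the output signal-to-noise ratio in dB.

36.2 dB

Noise floor: N = −174 + 10 log₁₀(B) + NF
10 log₁₀(2.56×10⁶) = 64.08 dB
N = −174 + 64.08 + 1.96 = −107.96 dBm
SNR = P_sig − N = −71.8 − (−107.96) = 36.16 dB → 36.2 dB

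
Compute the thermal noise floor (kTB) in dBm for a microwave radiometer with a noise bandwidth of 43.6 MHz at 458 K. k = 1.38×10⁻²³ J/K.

−95.6 dBm

P_n = kTB = 1.38×10⁻²³ × 458 × 4.36×10⁷ = 2.76×10⁻¹³ W
In dBm: 10 log₁₀(2.76×10⁻¹³ / 10⁻³) = −95.6 dBm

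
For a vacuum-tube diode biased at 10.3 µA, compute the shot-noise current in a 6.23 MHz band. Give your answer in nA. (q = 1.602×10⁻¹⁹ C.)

I_n = √(2qI·B)
2qI·B = 2 × 1.602×10⁻¹⁹ × 1.03×10⁻⁵ × 6.23×10⁶ = 2.06×10⁻¹⁷ A²
I_n = √(2.06×10⁻¹⁷) = 4.53×10⁻⁹ A = 4.53 nA

4.53 nA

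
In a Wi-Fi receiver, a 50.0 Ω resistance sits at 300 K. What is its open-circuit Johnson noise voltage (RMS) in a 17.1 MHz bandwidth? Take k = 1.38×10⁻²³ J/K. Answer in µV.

3.76 µV

V_n = √(4kTRB)
4kTRB = 4 × 1.38×10⁻²³ × 300 × 5.00×10¹ × 1.71×10⁷ = 1.42×10⁻¹¹ V²
V_n = √(1.42×10⁻¹¹) = 3.76×10⁻⁶ V = 3.76 µV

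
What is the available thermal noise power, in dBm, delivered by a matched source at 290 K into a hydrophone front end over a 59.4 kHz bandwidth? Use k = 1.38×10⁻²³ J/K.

P_n = kTB = 1.38×10⁻²³ × 290 × 5.94×10⁴ = 2.38×10⁻¹⁶ W
In dBm: 10 log₁₀(2.38×10⁻¹⁶ / 10⁻³) = −126.2 dBm

−126.2 dBm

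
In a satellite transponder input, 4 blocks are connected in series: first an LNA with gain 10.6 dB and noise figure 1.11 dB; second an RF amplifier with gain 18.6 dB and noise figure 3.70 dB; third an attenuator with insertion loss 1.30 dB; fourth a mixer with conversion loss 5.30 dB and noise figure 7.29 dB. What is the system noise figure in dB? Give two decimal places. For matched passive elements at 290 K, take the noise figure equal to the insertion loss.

1.51 dB

Convert to linear (a loss of L dB is a gain of −L dB): F_i = 10^(NF_i/10), G_i = 10^(G_i,dB/10)
  Stage 1: F_1 = 10^(1.11/10) = 1.291, G_1 = 10^(10.6/10) = 11.48
  Stage 2: F_2 = 10^(3.70/10) = 2.344, G_2 = 10^(18.6/10) = 72.44
  Stage 3: F_3 = 10^(1.30/10) = 1.349, G_3 = 10^(−1.30/10) = 0.7413
  Stage 4: F_4 = 10^(7.29/10) = 5.358, G_4 = 10^(−5.30/10) = 0.2951
Friis cascade:
  F = 1.291 + (2.344 − 1)/11.48 + (1.349 − 1)/831.8 + (5.358 − 1)/616.6 = 1.416
NF = 10 log₁₀(1.416) = 1.51 dB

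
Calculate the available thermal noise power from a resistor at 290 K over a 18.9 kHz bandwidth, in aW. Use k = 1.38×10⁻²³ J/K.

P_n = kTB = 1.38×10⁻²³ × 290 × 1.89×10⁴ = 7.56×10⁻¹⁷ W = 75.6 aW

75.6 aW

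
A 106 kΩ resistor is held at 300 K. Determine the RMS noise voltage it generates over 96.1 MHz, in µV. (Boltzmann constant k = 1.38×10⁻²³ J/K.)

411 µV

V_n = √(4kTRB)
4kTRB = 4 × 1.38×10⁻²³ × 300 × 1.06×10⁵ × 9.61×10⁷ = 1.69×10⁻⁷ V²
V_n = √(1.69×10⁻⁷) = 4.11×10⁻⁴ V = 411 µV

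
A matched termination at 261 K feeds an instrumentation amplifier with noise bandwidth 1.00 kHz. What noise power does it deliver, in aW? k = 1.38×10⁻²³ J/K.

3.60 aW

P_n = kTB = 1.38×10⁻²³ × 261 × 1.00×10³ = 3.60×10⁻¹⁸ W = 3.60 aW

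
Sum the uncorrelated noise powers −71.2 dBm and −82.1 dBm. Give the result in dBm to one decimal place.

Convert to linear, add, convert back:
P₁ = 7.59×10⁻¹¹ W, P₂ = 6.17×10⁻¹² W
P_tot = 8.20×10⁻¹¹ W → 10 log₁₀(P_tot / 10⁻³) = −70.9 dBm

−70.9 dBm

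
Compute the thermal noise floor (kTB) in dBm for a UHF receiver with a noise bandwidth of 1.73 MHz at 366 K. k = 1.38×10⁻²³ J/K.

−110.6 dBm

P_n = kTB = 1.38×10⁻²³ × 366 × 1.73×10⁶ = 8.74×10⁻¹⁵ W
In dBm: 10 log₁₀(8.74×10⁻¹⁵ / 10⁻³) = −110.6 dBm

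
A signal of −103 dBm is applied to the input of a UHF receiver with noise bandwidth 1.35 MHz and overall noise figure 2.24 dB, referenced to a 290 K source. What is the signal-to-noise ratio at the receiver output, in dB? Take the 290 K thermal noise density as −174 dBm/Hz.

7.5 dB

Noise floor: N = −174 + 10 log₁₀(B) + NF
10 log₁₀(1.35×10⁶) = 61.3 dB
N = −174 + 61.3 + 2.24 = −110.46 dBm
SNR = P_sig − N = −103 − (−110.46) = 7.46 dB → 7.5 dB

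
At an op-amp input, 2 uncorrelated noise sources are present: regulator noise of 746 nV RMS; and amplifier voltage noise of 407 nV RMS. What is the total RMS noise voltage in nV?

Uncorrelated sources add in power (mean-square): V_tot = √(ΣV_i²)
V_tot = √[(7.46×10⁻⁷)² + (4.07×10⁻⁷)²] = 8.50×10⁻⁷ V = 850 nV

850 nV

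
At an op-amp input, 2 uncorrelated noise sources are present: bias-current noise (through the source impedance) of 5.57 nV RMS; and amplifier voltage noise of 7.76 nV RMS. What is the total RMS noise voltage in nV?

9.55 nV

Uncorrelated sources add in power (mean-square): V_tot = √(ΣV_i²)
V_tot = √[(5.57×10⁻⁹)² + (7.76×10⁻⁹)²] = 9.55×10⁻⁹ V = 9.55 nV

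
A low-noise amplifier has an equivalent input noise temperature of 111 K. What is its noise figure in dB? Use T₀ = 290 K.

1.41 dB

F = 1 + T_e/T₀ = 1 + 111/290 = 1.38276
NF = 10 log₁₀(1.38276) = 1.41 dB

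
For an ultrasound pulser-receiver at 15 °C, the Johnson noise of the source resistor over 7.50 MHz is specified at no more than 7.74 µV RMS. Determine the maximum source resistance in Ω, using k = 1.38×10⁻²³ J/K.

502 Ω

T = 15 °C + 273.15 = 288.15 K
Johnson–Nyquist: V_n = √(4kTRB) ⇒ R = V_n² / (4kTB)
4kTB = 4 × 1.38×10⁻²³ × 288.15 × 7.50×10⁶ = 1.19×10⁻¹³
R = (7.74×10⁻⁶)² / 1.19×10⁻¹³ = 5.02×10² Ω = 502 Ω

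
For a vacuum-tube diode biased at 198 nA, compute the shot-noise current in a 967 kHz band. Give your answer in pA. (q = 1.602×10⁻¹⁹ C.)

248 pA

I_n = √(2qI·B)
2qI·B = 2 × 1.602×10⁻¹⁹ × 1.98×10⁻⁷ × 9.67×10⁵ = 6.13×10⁻²⁰ A²
I_n = √(6.13×10⁻²⁰) = 2.48×10⁻¹⁰ A = 248 pA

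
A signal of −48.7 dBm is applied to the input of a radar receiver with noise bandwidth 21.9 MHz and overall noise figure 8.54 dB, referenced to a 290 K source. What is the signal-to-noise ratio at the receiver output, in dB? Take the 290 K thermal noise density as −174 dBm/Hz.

43.4 dB

Noise floor: N = −174 + 10 log₁₀(B) + NF
10 log₁₀(2.19×10⁷) = 73.4 dB
N = −174 + 73.4 + 8.54 = −92.06 dBm
SNR = P_sig − N = −48.7 − (−92.06) = 43.36 dB → 43.4 dB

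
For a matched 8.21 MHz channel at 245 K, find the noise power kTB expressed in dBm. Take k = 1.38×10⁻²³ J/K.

P_n = kTB = 1.38×10⁻²³ × 245 × 8.21×10⁶ = 2.78×10⁻¹⁴ W
In dBm: 10 log₁₀(2.78×10⁻¹⁴ / 10⁻³) = −105.6 dBm

−105.6 dBm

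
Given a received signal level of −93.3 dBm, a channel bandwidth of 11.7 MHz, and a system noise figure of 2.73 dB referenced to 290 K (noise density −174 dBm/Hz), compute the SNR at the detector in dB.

Noise floor: N = −174 + 10 log₁₀(B) + NF
10 log₁₀(1.17×10⁷) = 70.68 dB
N = −174 + 70.68 + 2.73 = −100.59 dBm
SNR = P_sig − N = −93.3 − (−100.59) = 7.29 dB → 7.3 dB

7.3 dB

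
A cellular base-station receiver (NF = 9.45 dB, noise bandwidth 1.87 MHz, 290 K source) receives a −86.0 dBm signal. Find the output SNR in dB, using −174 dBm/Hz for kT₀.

Noise floor: N = −174 + 10 log₁₀(B) + NF
10 log₁₀(1.87×10⁶) = 62.72 dB
N = −174 + 62.72 + 9.45 = −101.83 dBm
SNR = P_sig − N = −86.0 − (−101.83) = 15.83 dB → 15.8 dB

15.8 dB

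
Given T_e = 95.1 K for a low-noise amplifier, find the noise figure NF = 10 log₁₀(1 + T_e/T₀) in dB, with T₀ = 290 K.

1.23 dB

F = 1 + T_e/T₀ = 1 + 95.1/290 = 1.32793
NF = 10 log₁₀(1.32793) = 1.23 dB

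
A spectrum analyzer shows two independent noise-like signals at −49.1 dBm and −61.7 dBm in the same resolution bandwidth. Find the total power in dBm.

Convert to linear, add, convert back:
P₁ = 1.23×10⁻⁸ W, P₂ = 6.76×10⁻¹⁰ W
P_tot = 1.30×10⁻⁸ W → 10 log₁₀(P_tot / 10⁻³) = −48.9 dBm

−48.9 dBm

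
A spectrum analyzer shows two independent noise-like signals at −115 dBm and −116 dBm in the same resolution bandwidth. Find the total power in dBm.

−112.5 dBm

Convert to linear, add, convert back:
P₁ = 3.16×10⁻¹⁵ W, P₂ = 2.51×10⁻¹⁵ W
P_tot = 5.67×10⁻¹⁵ W → 10 log₁₀(P_tot / 10⁻³) = −112.5 dBm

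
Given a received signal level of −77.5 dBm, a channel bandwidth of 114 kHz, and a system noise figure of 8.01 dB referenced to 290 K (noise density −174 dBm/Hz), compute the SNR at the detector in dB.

37.9 dB

Noise floor: N = −174 + 10 log₁₀(B) + NF
10 log₁₀(1.14×10⁵) = 50.57 dB
N = −174 + 50.57 + 8.01 = −115.42 dBm
SNR = P_sig − N = −77.5 − (−115.42) = 37.92 dB → 37.9 dB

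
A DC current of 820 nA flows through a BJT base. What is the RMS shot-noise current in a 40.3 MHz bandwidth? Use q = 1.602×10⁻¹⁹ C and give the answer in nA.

I_n = √(2qI·B)
2qI·B = 2 × 1.602×10⁻¹⁹ × 8.20×10⁻⁷ × 4.03×10⁷ = 1.06×10⁻¹⁷ A²
I_n = √(1.06×10⁻¹⁷) = 3.25×10⁻⁹ A = 3.25 nA

3.25 nA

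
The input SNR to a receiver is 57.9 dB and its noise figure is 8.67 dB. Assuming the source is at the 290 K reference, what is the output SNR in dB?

By definition F = SNR_in/SNR_out, so in dB: SNR_out = SNR_in − NF
SNR_out = 57.9 − 8.67 = 49.23 dB

49.23 dB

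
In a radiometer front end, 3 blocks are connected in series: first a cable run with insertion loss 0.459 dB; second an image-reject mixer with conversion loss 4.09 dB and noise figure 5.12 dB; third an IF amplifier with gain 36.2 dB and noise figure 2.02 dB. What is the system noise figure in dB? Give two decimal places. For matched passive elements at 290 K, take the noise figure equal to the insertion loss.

Convert to linear (a loss of L dB is a gain of −L dB): F_i = 10^(NF_i/10), G_i = 10^(G_i,dB/10)
  Stage 1: F_1 = 10^(0.459/10) = 1.111, G_1 = 10^(−0.459/10) = 0.8997
  Stage 2: F_2 = 10^(5.12/10) = 3.251, G_2 = 10^(−4.09/10) = 0.3899
  Stage 3: F_3 = 10^(2.02/10) = 1.592, G_3 = 10^(36.2/10) = 4169
Friis cascade:
  F = 1.111 + (3.251 − 1)/0.8997 + (1.592 − 1)/0.3508 = 5.301
NF = 10 log₁₀(5.301) = 7.24 dB

7.24 dB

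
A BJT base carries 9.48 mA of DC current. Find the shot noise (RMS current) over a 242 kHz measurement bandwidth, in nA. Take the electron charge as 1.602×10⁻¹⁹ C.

I_n = √(2qI·B)
2qI·B = 2 × 1.602×10⁻¹⁹ × 9.48×10⁻³ × 2.42×10⁵ = 7.35×10⁻¹⁶ A²
I_n = √(7.35×10⁻¹⁶) = 2.71×10⁻⁸ A = 27.1 nA

27.1 nA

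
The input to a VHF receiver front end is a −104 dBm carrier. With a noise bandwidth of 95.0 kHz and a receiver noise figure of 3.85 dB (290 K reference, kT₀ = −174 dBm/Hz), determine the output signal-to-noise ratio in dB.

16.4 dB

Noise floor: N = −174 + 10 log₁₀(B) + NF
10 log₁₀(9.50×10⁴) = 49.78 dB
N = −174 + 49.78 + 3.85 = −120.37 dBm
SNR = P_sig − N = −104 − (−120.37) = 16.37 dB → 16.4 dB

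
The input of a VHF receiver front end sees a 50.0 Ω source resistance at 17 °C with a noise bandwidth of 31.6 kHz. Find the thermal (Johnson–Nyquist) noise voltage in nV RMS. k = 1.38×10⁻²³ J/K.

T = 17 °C + 273.15 = 290.15 K
V_n = √(4kTRB)
4kTRB = 4 × 1.38×10⁻²³ × 290.15 × 5.00×10¹ × 3.16×10⁴ = 2.53×10⁻¹⁴ V²
V_n = √(2.53×10⁻¹⁴) = 1.59×10⁻⁷ V = 159 nV

159 nV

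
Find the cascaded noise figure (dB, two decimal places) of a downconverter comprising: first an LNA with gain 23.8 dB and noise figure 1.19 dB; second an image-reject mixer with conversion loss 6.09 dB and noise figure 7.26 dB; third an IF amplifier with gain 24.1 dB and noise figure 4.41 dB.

Convert to linear (a loss of L dB is a gain of −L dB): F_i = 10^(NF_i/10), G_i = 10^(G_i,dB/10)
  Stage 1: F_1 = 10^(1.19/10) = 1.315, G_1 = 10^(23.8/10) = 239.9
  Stage 2: F_2 = 10^(7.26/10) = 5.321, G_2 = 10^(−6.09/10) = 0.2460
  Stage 3: F_3 = 10^(4.41/10) = 2.761, G_3 = 10^(24.1/10) = 257.0
Friis cascade:
  F = 1.315 + (5.321 − 1)/239.9 + (2.761 − 1)/59.02 = 1.363
NF = 10 log₁₀(1.363) = 1.35 dB

1.35 dB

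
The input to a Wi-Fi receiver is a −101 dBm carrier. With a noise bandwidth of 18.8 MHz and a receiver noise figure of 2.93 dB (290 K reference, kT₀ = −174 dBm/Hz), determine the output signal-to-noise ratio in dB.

−2.7 dB

Noise floor: N = −174 + 10 log₁₀(B) + NF
10 log₁₀(1.88×10⁷) = 72.74 dB
N = −174 + 72.74 + 2.93 = −98.33 dBm
SNR = P_sig − N = −101 − (−98.33) = −2.67 dB → −2.7 dB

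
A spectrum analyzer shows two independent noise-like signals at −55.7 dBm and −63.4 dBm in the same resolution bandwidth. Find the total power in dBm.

Convert to linear, add, convert back:
P₁ = 2.69×10⁻⁹ W, P₂ = 4.57×10⁻¹⁰ W
P_tot = 3.15×10⁻⁹ W → 10 log₁₀(P_tot / 10⁻³) = −55.0 dBm

−55.0 dBm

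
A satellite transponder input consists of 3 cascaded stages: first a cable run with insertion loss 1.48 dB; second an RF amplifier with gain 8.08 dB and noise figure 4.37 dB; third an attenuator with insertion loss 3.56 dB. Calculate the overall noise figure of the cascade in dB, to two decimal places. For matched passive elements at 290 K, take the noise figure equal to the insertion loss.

Convert to linear (a loss of L dB is a gain of −L dB): F_i = 10^(NF_i/10), G_i = 10^(G_i,dB/10)
  Stage 1: F_1 = 10^(1.48/10) = 1.406, G_1 = 10^(−1.48/10) = 0.7112
  Stage 2: F_2 = 10^(4.37/10) = 2.735, G_2 = 10^(8.08/10) = 6.427
  Stage 3: F_3 = 10^(3.56/10) = 2.270, G_3 = 10^(−3.56/10) = 0.4406
Friis cascade:
  F = 1.406 + (2.735 − 1)/0.7112 + (2.270 − 1)/4.571 = 4.124
NF = 10 log₁₀(4.124) = 6.15 dB

6.15 dB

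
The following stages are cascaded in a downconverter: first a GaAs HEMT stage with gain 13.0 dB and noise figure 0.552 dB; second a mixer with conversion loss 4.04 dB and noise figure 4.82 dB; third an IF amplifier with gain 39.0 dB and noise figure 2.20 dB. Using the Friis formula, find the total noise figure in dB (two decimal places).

1.21 dB

Convert to linear (a loss of L dB is a gain of −L dB): F_i = 10^(NF_i/10), G_i = 10^(G_i,dB/10)
  Stage 1: F_1 = 10^(0.552/10) = 1.136, G_1 = 10^(13.0/10) = 19.95
  Stage 2: F_2 = 10^(4.82/10) = 3.034, G_2 = 10^(−4.04/10) = 0.3945
  Stage 3: F_3 = 10^(2.20/10) = 1.660, G_3 = 10^(39.0/10) = 7943
Friis cascade:
  F = 1.136 + (3.034 − 1)/19.95 + (1.660 − 1)/7.870 = 1.321
NF = 10 log₁₀(1.321) = 1.21 dB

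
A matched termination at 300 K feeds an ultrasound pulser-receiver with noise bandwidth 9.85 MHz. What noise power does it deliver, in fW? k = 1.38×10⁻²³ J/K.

P_n = kTB = 1.38×10⁻²³ × 300 × 9.85×10⁶ = 4.08×10⁻¹⁴ W = 40.8 fW

40.8 fW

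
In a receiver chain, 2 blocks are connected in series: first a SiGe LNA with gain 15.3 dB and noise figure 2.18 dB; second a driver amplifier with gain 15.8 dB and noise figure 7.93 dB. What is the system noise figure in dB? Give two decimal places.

2.57 dB

Convert to linear (a loss of L dB is a gain of −L dB): F_i = 10^(NF_i/10), G_i = 10^(G_i,dB/10)
  Stage 1: F_1 = 10^(2.18/10) = 1.652, G_1 = 10^(15.3/10) = 33.88
  Stage 2: F_2 = 10^(7.93/10) = 6.209, G_2 = 10^(15.8/10) = 38.02
Friis cascade:
  F = 1.652 + (6.209 − 1)/33.88 = 1.806
NF = 10 log₁₀(1.806) = 2.57 dB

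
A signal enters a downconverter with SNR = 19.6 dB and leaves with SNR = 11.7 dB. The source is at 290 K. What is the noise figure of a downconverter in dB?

NF (dB) = SNR_in(dB) − SNR_out(dB) when the source is at T₀
NF = 19.6 − 11.7 = 7.9 dB

7.9 dB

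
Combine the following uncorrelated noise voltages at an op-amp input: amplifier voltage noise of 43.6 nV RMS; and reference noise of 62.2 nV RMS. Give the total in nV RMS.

76.0 nV

Uncorrelated sources add in power (mean-square): V_tot = √(ΣV_i²)
V_tot = √[(4.36×10⁻⁸)² + (6.22×10⁻⁸)²] = 7.60×10⁻⁸ V = 76.0 nV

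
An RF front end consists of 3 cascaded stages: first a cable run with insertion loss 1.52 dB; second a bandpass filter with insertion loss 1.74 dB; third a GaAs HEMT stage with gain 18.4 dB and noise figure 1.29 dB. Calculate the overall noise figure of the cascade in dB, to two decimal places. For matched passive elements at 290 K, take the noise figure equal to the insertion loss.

4.55 dB

Convert to linear (a loss of L dB is a gain of −L dB): F_i = 10^(NF_i/10), G_i = 10^(G_i,dB/10)
  Stage 1: F_1 = 10^(1.52/10) = 1.419, G_1 = 10^(−1.52/10) = 0.7047
  Stage 2: F_2 = 10^(1.74/10) = 1.493, G_2 = 10^(−1.74/10) = 0.6699
  Stage 3: F_3 = 10^(1.29/10) = 1.346, G_3 = 10^(18.4/10) = 69.18
Friis cascade:
  F = 1.419 + (1.493 − 1)/0.7047 + (1.346 − 1)/0.4721 = 2.851
NF = 10 log₁₀(2.851) = 4.55 dB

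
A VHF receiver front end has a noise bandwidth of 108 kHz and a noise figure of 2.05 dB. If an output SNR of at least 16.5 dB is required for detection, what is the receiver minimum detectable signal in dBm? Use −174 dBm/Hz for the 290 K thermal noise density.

−105.1 dBm

Sensitivity = −174 + 10 log₁₀(B) + NF + SNR_min
= −174 + 50.33 + 2.05 + 16.5
= −105.12 dBm → −105.1 dBm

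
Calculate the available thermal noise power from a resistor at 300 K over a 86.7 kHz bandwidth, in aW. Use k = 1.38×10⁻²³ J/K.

P_n = kTB = 1.38×10⁻²³ × 300 × 8.67×10⁴ = 3.59×10⁻¹⁶ W = 359 aW

359 aW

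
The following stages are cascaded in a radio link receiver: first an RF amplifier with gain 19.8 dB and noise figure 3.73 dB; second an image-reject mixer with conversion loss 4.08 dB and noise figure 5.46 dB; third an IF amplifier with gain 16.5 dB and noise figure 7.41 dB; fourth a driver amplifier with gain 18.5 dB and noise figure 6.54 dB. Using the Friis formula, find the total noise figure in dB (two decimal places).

Convert to linear (a loss of L dB is a gain of −L dB): F_i = 10^(NF_i/10), G_i = 10^(G_i,dB/10)
  Stage 1: F_1 = 10^(3.73/10) = 2.360, G_1 = 10^(19.8/10) = 95.50
  Stage 2: F_2 = 10^(5.46/10) = 3.516, G_2 = 10^(−4.08/10) = 0.3908
  Stage 3: F_3 = 10^(7.41/10) = 5.508, G_3 = 10^(16.5/10) = 44.67
  Stage 4: F_4 = 10^(6.54/10) = 4.508, G_4 = 10^(18.5/10) = 70.79
Friis cascade:
  F = 2.360 + (3.516 − 1)/95.50 + (5.508 − 1)/37.33 + (4.508 − 1)/1667 = 2.510
NF = 10 log₁₀(2.510) = 4.00 dB

4.00 dB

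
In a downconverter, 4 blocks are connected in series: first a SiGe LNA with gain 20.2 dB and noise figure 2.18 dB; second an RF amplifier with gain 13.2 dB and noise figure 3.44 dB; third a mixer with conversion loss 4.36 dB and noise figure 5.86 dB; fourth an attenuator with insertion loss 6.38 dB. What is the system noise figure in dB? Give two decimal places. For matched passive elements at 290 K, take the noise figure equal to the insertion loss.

Convert to linear (a loss of L dB is a gain of −L dB): F_i = 10^(NF_i/10), G_i = 10^(G_i,dB/10)
  Stage 1: F_1 = 10^(2.18/10) = 1.652, G_1 = 10^(20.2/10) = 104.7
  Stage 2: F_2 = 10^(3.44/10) = 2.208, G_2 = 10^(13.2/10) = 20.89
  Stage 3: F_3 = 10^(5.86/10) = 3.855, G_3 = 10^(−4.36/10) = 0.3664
  Stage 4: F_4 = 10^(6.38/10) = 4.345, G_4 = 10^(−6.38/10) = 0.2301
Friis cascade:
  F = 1.652 + (2.208 − 1)/104.7 + (3.855 − 1)/2188 + (4.345 − 1)/801.7 = 1.669
NF = 10 log₁₀(1.669) = 2.22 dB

2.22 dB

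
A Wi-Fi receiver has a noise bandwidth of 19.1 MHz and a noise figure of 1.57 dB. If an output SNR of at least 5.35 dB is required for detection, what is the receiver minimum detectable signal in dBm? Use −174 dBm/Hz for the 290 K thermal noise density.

−94.3 dBm

Sensitivity = −174 + 10 log₁₀(B) + NF + SNR_min
= −174 + 72.81 + 1.57 + 5.35
= −94.27 dBm → −94.3 dBm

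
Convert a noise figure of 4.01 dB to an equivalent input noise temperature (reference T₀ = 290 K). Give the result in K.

F = 10^(4.01/10) = 2.51768
T_e = (F − 1)·T₀ = (2.51768 − 1) × 290 = 440 K

440 K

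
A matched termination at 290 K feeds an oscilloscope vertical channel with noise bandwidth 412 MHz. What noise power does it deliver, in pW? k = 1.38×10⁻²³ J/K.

1.65 pW

P_n = kTB = 1.38×10⁻²³ × 290 × 4.12×10⁸ = 1.65×10⁻¹² W = 1.65 pW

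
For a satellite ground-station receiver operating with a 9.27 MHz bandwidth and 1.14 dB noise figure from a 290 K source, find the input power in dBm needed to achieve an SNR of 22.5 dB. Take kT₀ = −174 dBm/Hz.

Sensitivity = −174 + 10 log₁₀(B) + NF + SNR_min
= −174 + 69.67 + 1.14 + 22.5
= −80.69 dBm → −80.7 dBm

−80.7 dBm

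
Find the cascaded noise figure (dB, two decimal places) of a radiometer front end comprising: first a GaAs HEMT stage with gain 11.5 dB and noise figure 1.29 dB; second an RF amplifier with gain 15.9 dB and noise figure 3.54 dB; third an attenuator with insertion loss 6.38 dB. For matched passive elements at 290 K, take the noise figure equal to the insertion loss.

1.59 dB

Convert to linear (a loss of L dB is a gain of −L dB): F_i = 10^(NF_i/10), G_i = 10^(G_i,dB/10)
  Stage 1: F_1 = 10^(1.29/10) = 1.346, G_1 = 10^(11.5/10) = 14.13
  Stage 2: F_2 = 10^(3.54/10) = 2.259, G_2 = 10^(15.9/10) = 38.90
  Stage 3: F_3 = 10^(6.38/10) = 4.345, G_3 = 10^(−6.38/10) = 0.2301
Friis cascade:
  F = 1.346 + (2.259 − 1)/14.13 + (4.345 − 1)/549.5 = 1.441
NF = 10 log₁₀(1.441) = 1.59 dB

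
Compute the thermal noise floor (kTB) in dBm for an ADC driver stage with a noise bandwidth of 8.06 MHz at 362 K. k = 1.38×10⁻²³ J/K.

−104.0 dBm

P_n = kTB = 1.38×10⁻²³ × 362 × 8.06×10⁶ = 4.03×10⁻¹⁴ W
In dBm: 10 log₁₀(4.03×10⁻¹⁴ / 10⁻³) = −104.0 dBm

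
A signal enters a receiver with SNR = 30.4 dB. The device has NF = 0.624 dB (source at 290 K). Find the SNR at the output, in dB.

By definition F = SNR_in/SNR_out, so in dB: SNR_out = SNR_in − NF
SNR_out = 30.4 − 0.624 = 29.776 dB

29.776 dB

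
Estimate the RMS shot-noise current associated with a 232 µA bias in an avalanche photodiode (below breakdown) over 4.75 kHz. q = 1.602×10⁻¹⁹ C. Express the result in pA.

594 pA

I_n = √(2qI·B)
2qI·B = 2 × 1.602×10⁻¹⁹ × 2.32×10⁻⁴ × 4.75×10³ = 3.53×10⁻¹⁹ A²
I_n = √(3.53×10⁻¹⁹) = 5.94×10⁻¹⁰ A = 594 pA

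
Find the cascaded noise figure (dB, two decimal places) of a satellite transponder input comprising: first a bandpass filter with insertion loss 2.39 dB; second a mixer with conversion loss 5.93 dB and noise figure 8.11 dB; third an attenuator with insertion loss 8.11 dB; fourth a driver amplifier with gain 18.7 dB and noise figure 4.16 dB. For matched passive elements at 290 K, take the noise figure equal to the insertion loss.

Convert to linear (a loss of L dB is a gain of −L dB): F_i = 10^(NF_i/10), G_i = 10^(G_i,dB/10)
  Stage 1: F_1 = 10^(2.39/10) = 1.734, G_1 = 10^(−2.39/10) = 0.5768
  Stage 2: F_2 = 10^(8.11/10) = 6.471, G_2 = 10^(−5.93/10) = 0.2553
  Stage 3: F_3 = 10^(8.11/10) = 6.471, G_3 = 10^(−8.11/10) = 0.1545
  Stage 4: F_4 = 10^(4.16/10) = 2.606, G_4 = 10^(18.7/10) = 74.13
Friis cascade:
  F = 1.734 + (6.471 − 1)/0.5768 + (6.471 − 1)/0.1472 + (2.606 − 1)/0.02275 = 119.0
NF = 10 log₁₀(119.0) = 20.75 dB

20.75 dB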